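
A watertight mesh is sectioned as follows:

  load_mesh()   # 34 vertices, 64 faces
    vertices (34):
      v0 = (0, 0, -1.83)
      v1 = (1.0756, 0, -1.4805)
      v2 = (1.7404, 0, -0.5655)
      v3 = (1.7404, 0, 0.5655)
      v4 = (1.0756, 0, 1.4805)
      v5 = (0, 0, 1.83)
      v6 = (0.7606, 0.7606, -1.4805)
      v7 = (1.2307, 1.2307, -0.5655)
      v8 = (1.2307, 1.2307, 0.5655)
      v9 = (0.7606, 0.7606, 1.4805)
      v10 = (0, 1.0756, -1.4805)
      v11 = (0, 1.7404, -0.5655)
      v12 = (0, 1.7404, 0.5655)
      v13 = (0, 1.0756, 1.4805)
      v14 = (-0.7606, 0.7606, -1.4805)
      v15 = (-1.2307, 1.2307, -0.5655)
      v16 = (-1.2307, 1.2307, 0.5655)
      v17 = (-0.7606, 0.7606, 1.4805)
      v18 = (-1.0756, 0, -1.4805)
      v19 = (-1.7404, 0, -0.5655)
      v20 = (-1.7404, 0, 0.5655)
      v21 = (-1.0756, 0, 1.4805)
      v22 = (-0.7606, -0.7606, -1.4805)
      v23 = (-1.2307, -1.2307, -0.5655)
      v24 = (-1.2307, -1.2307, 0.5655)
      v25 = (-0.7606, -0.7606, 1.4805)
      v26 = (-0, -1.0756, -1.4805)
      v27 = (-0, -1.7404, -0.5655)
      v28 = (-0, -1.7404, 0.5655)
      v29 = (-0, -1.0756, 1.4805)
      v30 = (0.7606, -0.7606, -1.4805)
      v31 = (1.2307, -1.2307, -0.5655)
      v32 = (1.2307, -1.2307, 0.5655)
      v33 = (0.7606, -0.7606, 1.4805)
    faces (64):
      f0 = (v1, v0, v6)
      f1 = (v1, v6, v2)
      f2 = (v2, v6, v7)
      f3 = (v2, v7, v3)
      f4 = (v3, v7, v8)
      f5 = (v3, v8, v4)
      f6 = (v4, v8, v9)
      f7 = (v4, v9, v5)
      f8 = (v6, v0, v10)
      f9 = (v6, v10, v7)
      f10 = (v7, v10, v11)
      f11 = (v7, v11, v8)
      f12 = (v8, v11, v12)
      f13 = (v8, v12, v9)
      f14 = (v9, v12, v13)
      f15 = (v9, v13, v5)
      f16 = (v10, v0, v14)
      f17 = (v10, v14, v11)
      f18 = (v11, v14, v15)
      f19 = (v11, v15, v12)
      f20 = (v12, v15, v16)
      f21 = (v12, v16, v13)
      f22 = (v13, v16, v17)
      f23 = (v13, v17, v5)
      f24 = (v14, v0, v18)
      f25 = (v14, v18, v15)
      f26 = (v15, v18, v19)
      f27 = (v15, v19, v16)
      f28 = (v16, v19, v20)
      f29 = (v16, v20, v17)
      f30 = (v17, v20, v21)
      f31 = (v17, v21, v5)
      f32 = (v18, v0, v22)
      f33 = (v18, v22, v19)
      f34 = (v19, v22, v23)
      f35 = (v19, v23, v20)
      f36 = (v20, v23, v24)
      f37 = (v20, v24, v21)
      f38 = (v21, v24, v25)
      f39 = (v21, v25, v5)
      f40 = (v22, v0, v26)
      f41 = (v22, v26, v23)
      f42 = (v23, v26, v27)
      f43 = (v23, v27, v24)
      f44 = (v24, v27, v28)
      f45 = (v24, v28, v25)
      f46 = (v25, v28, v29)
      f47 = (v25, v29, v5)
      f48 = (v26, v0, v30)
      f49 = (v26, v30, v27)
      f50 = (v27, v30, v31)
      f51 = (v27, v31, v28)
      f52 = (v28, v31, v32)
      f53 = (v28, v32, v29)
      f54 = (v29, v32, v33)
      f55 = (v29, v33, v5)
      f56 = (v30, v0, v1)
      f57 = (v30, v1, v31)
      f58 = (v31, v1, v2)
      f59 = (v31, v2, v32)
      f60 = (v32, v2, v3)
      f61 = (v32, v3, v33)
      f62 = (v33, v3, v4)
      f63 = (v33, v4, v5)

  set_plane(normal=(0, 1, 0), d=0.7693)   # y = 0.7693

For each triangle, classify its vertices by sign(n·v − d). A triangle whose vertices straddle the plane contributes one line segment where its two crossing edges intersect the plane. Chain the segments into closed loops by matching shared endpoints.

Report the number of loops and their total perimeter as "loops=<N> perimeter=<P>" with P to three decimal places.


Straddling triangles (20 of 64):
  (v2,v6,v7) [--+] → (0.7693, 0.7693, -1.46357)–(1.42179, 0.7693, -0.5655)  len=1.1101
  (v2,v7,v3) [-+-] → (1.42179, 0.7693, -0.5655)–(1.42179, 0.7693, -0.141478)  len=0.4240
  (v3,v7,v8) [-++] → (1.42179, 0.7693, -0.141478)–(1.42179, 0.7693, 0.5655)  len=0.7070
  (v3,v8,v4) [-+-] → (1.42179, 0.7693, 0.5655)–(1.17255, 0.7693, 0.908541)  len=0.4240
  (v4,v8,v9) [-+-] → (1.17255, 0.7693, 0.908541)–(0.7693, 0.7693, 1.46357)  len=0.6861
  (v6,v0,v10) [--+] → (0, 0.7693, -1.58003)–(0.739593, 0.7693, -1.4805)  len=0.7463
  (v6,v10,v7) [-++] → (0.739593, 0.7693, -1.4805)–(0.7693, 0.7693, -1.46357)  len=0.0342
  (v8,v12,v9) [++-] → (0.753846, 0.7693, 1.47238)–(0.7693, 0.7693, 1.46357)  len=0.0178
  (v9,v12,v13) [-++] → (0.753846, 0.7693, 1.47238)–(0.739593, 0.7693, 1.4805)  len=0.0164
  (v9,v13,v5) [-+-] → (0.739593, 0.7693, 1.4805)–(0, 0.7693, 1.58003)  len=0.7463
  (v10,v0,v14) [+--] → (0, 0.7693, -1.58003)–(-0.739593, 0.7693, -1.4805)  len=0.7463
  (v10,v14,v11) [+-+] → (-0.739593, 0.7693, -1.4805)–(-0.753846, 0.7693, -1.47238)  len=0.0164
  (v11,v14,v15) [+-+] → (-0.753846, 0.7693, -1.47238)–(-0.7693, 0.7693, -1.46357)  len=0.0178
  (v13,v16,v17) [++-] → (-0.7693, 0.7693, 1.46357)–(-0.739593, 0.7693, 1.4805)  len=0.0342
  (v13,v17,v5) [+--] → (-0.739593, 0.7693, 1.4805)–(0, 0.7693, 1.58003)  len=0.7463
  (v14,v18,v15) [--+] → (-1.17255, 0.7693, -0.908541)–(-0.7693, 0.7693, -1.46357)  len=0.6861
  (v15,v18,v19) [+--] → (-1.17255, 0.7693, -0.908541)–(-1.42179, 0.7693, -0.5655)  len=0.4240
  (v15,v19,v16) [+-+] → (-1.42179, 0.7693, -0.5655)–(-1.42179, 0.7693, 0.141478)  len=0.7070
  (v16,v19,v20) [+--] → (-1.42179, 0.7693, 0.141478)–(-1.42179, 0.7693, 0.5655)  len=0.4240
  (v16,v20,v17) [+--] → (-1.42179, 0.7693, 0.5655)–(-0.7693, 0.7693, 1.46357)  len=1.1101

Chained into 1 loop(s):
  loop 1: 20 segments, perimeter = 9.8241
Total perimeter = 9.824

loops=1 perimeter=9.824


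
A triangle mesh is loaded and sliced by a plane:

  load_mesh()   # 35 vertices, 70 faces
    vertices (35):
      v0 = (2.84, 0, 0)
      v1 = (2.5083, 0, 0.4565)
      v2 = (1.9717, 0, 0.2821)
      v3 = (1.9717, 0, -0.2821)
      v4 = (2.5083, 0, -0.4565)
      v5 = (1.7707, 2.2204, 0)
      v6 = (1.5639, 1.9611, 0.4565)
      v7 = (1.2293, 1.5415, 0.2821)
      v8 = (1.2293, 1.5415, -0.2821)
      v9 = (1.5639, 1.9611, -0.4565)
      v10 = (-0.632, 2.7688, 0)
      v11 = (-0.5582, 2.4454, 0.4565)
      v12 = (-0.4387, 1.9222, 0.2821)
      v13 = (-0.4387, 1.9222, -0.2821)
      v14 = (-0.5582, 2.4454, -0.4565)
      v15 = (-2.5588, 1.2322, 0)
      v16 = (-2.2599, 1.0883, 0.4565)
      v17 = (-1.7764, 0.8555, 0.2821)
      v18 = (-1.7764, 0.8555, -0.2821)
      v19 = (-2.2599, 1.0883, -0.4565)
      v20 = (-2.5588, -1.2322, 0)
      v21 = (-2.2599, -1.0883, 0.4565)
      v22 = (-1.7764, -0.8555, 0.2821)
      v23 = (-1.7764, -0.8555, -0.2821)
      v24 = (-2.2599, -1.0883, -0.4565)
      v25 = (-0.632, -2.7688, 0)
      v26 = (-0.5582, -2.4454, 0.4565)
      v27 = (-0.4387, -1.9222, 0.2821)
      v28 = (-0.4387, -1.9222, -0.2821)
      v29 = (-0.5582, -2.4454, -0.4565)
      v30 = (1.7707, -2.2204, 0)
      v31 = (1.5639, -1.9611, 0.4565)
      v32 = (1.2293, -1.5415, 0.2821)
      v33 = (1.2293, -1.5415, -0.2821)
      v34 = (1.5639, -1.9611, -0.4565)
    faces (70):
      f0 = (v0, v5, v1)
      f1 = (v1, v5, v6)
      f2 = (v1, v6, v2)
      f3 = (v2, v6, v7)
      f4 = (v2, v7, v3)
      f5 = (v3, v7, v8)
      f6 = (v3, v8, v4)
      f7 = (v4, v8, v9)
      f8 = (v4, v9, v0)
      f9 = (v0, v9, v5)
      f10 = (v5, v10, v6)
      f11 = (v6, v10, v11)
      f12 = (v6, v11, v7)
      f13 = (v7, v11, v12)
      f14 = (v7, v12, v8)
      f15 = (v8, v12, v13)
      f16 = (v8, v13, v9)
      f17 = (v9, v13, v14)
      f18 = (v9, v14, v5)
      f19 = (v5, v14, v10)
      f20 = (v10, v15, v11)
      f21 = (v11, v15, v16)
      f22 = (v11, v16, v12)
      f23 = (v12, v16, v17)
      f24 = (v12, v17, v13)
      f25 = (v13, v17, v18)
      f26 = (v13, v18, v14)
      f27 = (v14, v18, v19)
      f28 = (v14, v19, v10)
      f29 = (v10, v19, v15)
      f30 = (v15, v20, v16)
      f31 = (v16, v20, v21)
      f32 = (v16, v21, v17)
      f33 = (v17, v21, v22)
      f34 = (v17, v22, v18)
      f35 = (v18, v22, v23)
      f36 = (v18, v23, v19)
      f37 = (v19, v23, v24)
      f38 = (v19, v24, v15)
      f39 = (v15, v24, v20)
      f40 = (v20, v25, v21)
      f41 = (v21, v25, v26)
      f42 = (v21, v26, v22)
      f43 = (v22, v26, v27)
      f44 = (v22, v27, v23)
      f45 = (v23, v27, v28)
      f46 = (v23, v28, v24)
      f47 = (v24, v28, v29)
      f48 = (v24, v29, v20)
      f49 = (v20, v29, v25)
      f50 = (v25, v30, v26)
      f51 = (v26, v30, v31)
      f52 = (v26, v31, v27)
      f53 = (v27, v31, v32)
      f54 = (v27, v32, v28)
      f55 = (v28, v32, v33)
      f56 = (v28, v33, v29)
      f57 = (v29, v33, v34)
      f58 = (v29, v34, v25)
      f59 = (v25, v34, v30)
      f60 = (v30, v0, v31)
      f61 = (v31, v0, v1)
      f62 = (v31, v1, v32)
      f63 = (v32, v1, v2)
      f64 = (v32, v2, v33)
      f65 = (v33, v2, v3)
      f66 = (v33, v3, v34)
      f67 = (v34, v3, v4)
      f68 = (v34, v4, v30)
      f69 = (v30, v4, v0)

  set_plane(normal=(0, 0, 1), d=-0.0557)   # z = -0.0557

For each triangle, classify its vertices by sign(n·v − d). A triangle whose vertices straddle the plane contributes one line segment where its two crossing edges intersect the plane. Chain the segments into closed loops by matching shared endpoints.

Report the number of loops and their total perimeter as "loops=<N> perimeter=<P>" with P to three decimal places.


Straddling triangles (28 of 70):
  (v2,v7,v3) [++-] → (1.67379, 0.618567, -0.0557)–(1.9717, 0, -0.0557)  len=0.6866
  (v3,v7,v8) [-+-] → (1.67379, 0.618567, -0.0557)–(1.2293, 1.5415, -0.0557)  len=1.0244
  (v4,v9,v0) [--+] → (2.6843, 0.239284, -0.0557)–(2.79953, 0, -0.0557)  len=0.2656
  (v0,v9,v5) [+-+] → (2.6843, 0.239284, -0.0557)–(1.74547, 2.18876, -0.0557)  len=2.1638
  (v7,v12,v8) [++-] → (0.559971, 1.69427, -0.0557)–(1.2293, 1.5415, -0.0557)  len=0.6865
  (v8,v12,v13) [-+-] → (0.559971, 1.69427, -0.0557)–(-0.4387, 1.9222, -0.0557)  len=1.0244
  (v9,v14,v5) [--+] → (1.48654, 2.24785, -0.0557)–(1.74547, 2.18876, -0.0557)  len=0.2656
  (v5,v14,v10) [+-+] → (1.48654, 2.24785, -0.0557)–(-0.622995, 2.72934, -0.0557)  len=2.1638
  (v12,v17,v13) [++-] → (-0.975487, 1.49416, -0.0557)–(-0.4387, 1.9222, -0.0557)  len=0.6866
  (v13,v17,v18) [-+-] → (-0.975487, 1.49416, -0.0557)–(-1.7764, 0.8555, -0.0557)  len=1.0244
  (v14,v19,v10) [--+] → (-0.830629, 2.56375, -0.0557)–(-0.622995, 2.72934, -0.0557)  len=0.2656
  (v10,v19,v15) [+-+] → (-0.830629, 2.56375, -0.0557)–(-2.52233, 1.21464, -0.0557)  len=2.1638
  (v17,v22,v18) [++-] → (-1.7764, 0.168917, -0.0557)–(-1.7764, 0.8555, -0.0557)  len=0.6866
  (v18,v22,v23) [-+-] → (-1.7764, 0.168917, -0.0557)–(-1.7764, -0.8555, -0.0557)  len=1.0244
  (v19,v24,v15) [--+] → (-2.52233, 0.949063, -0.0557)–(-2.52233, 1.21464, -0.0557)  len=0.2656
  (v15,v24,v20) [+-+] → (-2.52233, 0.949063, -0.0557)–(-2.52233, -1.21464, -0.0557)  len=2.1637
  (v22,v27,v23) [++-] → (-1.23961, -1.28354, -0.0557)–(-1.7764, -0.8555, -0.0557)  len=0.6866
  (v23,v27,v28) [-+-] → (-1.23961, -1.28354, -0.0557)–(-0.4387, -1.9222, -0.0557)  len=1.0244
  (v24,v29,v20) [--+] → (-2.3147, -1.38023, -0.0557)–(-2.52233, -1.21464, -0.0557)  len=0.2656
  (v20,v29,v25) [+-+] → (-2.3147, -1.38023, -0.0557)–(-0.622995, -2.72934, -0.0557)  len=2.1638
  (v27,v32,v28) [++-] → (0.230629, -1.76943, -0.0557)–(-0.4387, -1.9222, -0.0557)  len=0.6865
  (v28,v32,v33) [-+-] → (0.230629, -1.76943, -0.0557)–(1.2293, -1.5415, -0.0557)  len=1.0244
  (v29,v34,v25) [--+] → (-0.364067, -2.67025, -0.0557)–(-0.622995, -2.72934, -0.0557)  len=0.2656
  (v25,v34,v30) [+-+] → (-0.364067, -2.67025, -0.0557)–(1.74547, -2.18876, -0.0557)  len=2.1638
  (v32,v2,v33) [++-] → (1.52721, -0.922933, -0.0557)–(1.2293, -1.5415, -0.0557)  len=0.6866
  (v33,v2,v3) [-+-] → (1.52721, -0.922933, -0.0557)–(1.9717, 0, -0.0557)  len=1.0244
  (v34,v4,v30) [--+] → (1.8607, -1.94948, -0.0557)–(1.74547, -2.18876, -0.0557)  len=0.2656
  (v30,v4,v0) [+-+] → (1.8607, -1.94948, -0.0557)–(2.79953, 0, -0.0557)  len=2.1638

Chained into 2 loop(s):
  loop 1: 14 segments, perimeter = 11.9766
  loop 2: 14 segments, perimeter = 17.0054
Total perimeter = 28.982

loops=2 perimeter=28.982


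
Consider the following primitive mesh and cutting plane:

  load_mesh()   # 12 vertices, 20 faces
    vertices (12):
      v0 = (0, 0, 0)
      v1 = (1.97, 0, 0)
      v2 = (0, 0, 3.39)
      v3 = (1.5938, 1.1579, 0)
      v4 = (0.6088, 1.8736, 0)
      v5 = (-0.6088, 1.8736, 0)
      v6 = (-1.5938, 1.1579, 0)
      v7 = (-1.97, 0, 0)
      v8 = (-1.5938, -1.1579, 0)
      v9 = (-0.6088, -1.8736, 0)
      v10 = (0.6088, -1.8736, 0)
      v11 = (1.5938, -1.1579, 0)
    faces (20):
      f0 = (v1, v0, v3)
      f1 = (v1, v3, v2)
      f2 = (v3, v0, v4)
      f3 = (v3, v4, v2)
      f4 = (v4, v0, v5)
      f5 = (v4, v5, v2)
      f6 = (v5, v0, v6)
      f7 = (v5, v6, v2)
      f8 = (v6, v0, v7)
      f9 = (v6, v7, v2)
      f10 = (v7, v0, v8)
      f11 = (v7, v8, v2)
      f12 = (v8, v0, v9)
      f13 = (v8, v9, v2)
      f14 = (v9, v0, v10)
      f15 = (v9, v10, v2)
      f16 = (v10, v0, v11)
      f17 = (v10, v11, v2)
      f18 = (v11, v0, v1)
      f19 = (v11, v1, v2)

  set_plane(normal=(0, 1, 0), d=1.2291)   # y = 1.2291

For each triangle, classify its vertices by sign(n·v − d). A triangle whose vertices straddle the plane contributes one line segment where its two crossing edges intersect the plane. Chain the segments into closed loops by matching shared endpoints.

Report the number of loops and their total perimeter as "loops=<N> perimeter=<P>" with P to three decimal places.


loops=1 perimeter=6.992

Straddling triangles (6 of 20):
  (v3,v0,v4) [--+] → (0.399379, 1.2291, 0)–(1.49581, 1.2291, 0)  len=1.0964
  (v3,v4,v2) [-+-] → (1.49581, 1.2291, 0)–(0.399379, 1.2291, 1.16613)  len=1.6006
  (v4,v0,v5) [+-+] → (0.399379, 1.2291, 0)–(-0.399379, 1.2291, 0)  len=0.7988
  (v4,v5,v2) [++-] → (-0.399379, 1.2291, 1.16613)–(0.399379, 1.2291, 1.16613)  len=0.7988
  (v5,v0,v6) [+--] → (-0.399379, 1.2291, 0)–(-1.49581, 1.2291, 0)  len=1.0964
  (v5,v6,v2) [+--] → (-1.49581, 1.2291, 0)–(-0.399379, 1.2291, 1.16613)  len=1.6006

Chained into 1 loop(s):
  loop 1: 6 segments, perimeter = 6.9916
Total perimeter = 6.992


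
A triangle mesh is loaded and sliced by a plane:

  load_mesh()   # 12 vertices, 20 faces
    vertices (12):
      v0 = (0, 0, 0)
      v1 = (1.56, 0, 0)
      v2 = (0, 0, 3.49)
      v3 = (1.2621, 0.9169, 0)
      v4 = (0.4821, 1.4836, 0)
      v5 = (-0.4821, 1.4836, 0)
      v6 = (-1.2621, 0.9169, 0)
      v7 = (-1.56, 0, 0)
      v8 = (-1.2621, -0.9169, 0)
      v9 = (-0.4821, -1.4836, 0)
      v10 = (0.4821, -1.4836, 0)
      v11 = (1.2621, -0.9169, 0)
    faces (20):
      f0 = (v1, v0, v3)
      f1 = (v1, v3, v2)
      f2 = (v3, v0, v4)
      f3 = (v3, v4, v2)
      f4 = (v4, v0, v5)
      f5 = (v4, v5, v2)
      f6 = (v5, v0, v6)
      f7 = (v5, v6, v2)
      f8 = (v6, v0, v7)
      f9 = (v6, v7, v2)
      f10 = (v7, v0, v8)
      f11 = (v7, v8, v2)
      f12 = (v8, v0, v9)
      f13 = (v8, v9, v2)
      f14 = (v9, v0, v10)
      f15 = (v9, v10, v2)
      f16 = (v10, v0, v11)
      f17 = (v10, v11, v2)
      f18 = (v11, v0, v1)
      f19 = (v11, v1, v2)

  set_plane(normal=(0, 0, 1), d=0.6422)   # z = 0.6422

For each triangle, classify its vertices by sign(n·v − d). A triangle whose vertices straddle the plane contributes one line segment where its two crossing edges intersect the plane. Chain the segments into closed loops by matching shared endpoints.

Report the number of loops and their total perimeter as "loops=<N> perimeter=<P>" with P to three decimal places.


loops=1 perimeter=7.867

Straddling triangles (10 of 20):
  (v1,v3,v2) [--+] → (1.02986, 0.74818, 0.6422)–(1.27294, 0, 0.6422)  len=0.7867
  (v3,v4,v2) [--+] → (0.393388, 1.2106, 0.6422)–(1.02986, 0.74818, 0.6422)  len=0.7867
  (v4,v5,v2) [--+] → (-0.393388, 1.2106, 0.6422)–(0.393388, 1.2106, 0.6422)  len=0.7868
  (v5,v6,v2) [--+] → (-1.02986, 0.74818, 0.6422)–(-0.393388, 1.2106, 0.6422)  len=0.7867
  (v6,v7,v2) [--+] → (-1.27294, 0, 0.6422)–(-1.02986, 0.74818, 0.6422)  len=0.7867
  (v7,v8,v2) [--+] → (-1.02986, -0.74818, 0.6422)–(-1.27294, 0, 0.6422)  len=0.7867
  (v8,v9,v2) [--+] → (-0.393388, -1.2106, 0.6422)–(-1.02986, -0.74818, 0.6422)  len=0.7867
  (v9,v10,v2) [--+] → (0.393388, -1.2106, 0.6422)–(-0.393388, -1.2106, 0.6422)  len=0.7868
  (v10,v11,v2) [--+] → (1.02986, -0.74818, 0.6422)–(0.393388, -1.2106, 0.6422)  len=0.7867
  (v11,v1,v2) [--+] → (1.27294, 0, 0.6422)–(1.02986, -0.74818, 0.6422)  len=0.7867

Chained into 1 loop(s):
  loop 1: 10 segments, perimeter = 7.8671
Total perimeter = 7.867


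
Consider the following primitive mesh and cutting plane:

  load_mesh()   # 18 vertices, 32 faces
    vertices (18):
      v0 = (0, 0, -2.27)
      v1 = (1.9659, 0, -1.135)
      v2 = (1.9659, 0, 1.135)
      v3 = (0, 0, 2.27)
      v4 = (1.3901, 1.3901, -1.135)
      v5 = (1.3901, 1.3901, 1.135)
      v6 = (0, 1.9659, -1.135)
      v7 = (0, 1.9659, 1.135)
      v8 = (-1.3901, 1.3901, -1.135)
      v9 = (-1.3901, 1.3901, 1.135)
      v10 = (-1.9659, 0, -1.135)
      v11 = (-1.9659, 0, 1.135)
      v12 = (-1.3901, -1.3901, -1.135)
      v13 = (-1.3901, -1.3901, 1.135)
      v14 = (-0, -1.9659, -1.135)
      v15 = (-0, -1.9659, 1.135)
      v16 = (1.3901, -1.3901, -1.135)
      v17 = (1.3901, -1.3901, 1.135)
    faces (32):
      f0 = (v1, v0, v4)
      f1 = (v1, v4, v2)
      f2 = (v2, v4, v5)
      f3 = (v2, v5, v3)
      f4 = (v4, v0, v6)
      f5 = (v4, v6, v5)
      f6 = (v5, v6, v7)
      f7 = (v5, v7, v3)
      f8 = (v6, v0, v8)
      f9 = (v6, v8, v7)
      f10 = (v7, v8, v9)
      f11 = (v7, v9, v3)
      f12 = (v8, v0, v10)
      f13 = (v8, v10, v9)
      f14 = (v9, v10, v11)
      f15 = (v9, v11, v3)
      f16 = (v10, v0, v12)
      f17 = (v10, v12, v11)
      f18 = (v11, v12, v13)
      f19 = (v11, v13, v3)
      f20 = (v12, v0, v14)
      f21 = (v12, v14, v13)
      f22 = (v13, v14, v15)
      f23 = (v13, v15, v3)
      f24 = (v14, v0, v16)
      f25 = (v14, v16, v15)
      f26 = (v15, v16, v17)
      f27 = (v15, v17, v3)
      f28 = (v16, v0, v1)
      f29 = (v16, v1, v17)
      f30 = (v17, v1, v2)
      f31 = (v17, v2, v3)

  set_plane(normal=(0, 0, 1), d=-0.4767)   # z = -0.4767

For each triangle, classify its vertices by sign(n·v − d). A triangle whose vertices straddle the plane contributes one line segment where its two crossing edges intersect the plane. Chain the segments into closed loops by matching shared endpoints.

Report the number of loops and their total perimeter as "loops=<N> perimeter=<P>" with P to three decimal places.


loops=1 perimeter=12.037

Straddling triangles (16 of 32):
  (v1,v4,v2) [--+] → (1.55708, 0.986971, -0.4767)–(1.9659, 0, -0.4767)  len=1.0683
  (v2,v4,v5) [+-+] → (1.55708, 0.986971, -0.4767)–(1.3901, 1.3901, -0.4767)  len=0.4363
  (v4,v6,v5) [--+] → (0.403129, 1.79892, -0.4767)–(1.3901, 1.3901, -0.4767)  len=1.0683
  (v5,v6,v7) [+-+] → (0.403129, 1.79892, -0.4767)–(0, 1.9659, -0.4767)  len=0.4363
  (v6,v8,v7) [--+] → (-0.986971, 1.55708, -0.4767)–(0, 1.9659, -0.4767)  len=1.0683
  (v7,v8,v9) [+-+] → (-0.986971, 1.55708, -0.4767)–(-1.3901, 1.3901, -0.4767)  len=0.4363
  (v8,v10,v9) [--+] → (-1.79892, 0.403129, -0.4767)–(-1.3901, 1.3901, -0.4767)  len=1.0683
  (v9,v10,v11) [+-+] → (-1.79892, 0.403129, -0.4767)–(-1.9659, 0, -0.4767)  len=0.4363
  (v10,v12,v11) [--+] → (-1.55708, -0.986971, -0.4767)–(-1.9659, 0, -0.4767)  len=1.0683
  (v11,v12,v13) [+-+] → (-1.55708, -0.986971, -0.4767)–(-1.3901, -1.3901, -0.4767)  len=0.4363
  (v12,v14,v13) [--+] → (-0.403129, -1.79892, -0.4767)–(-1.3901, -1.3901, -0.4767)  len=1.0683
  (v13,v14,v15) [+-+] → (-0.403129, -1.79892, -0.4767)–(0, -1.9659, -0.4767)  len=0.4363
  (v14,v16,v15) [--+] → (0.986971, -1.55708, -0.4767)–(0, -1.9659, -0.4767)  len=1.0683
  (v15,v16,v17) [+-+] → (0.986971, -1.55708, -0.4767)–(1.3901, -1.3901, -0.4767)  len=0.4363
  (v16,v1,v17) [--+] → (1.79892, -0.403129, -0.4767)–(1.3901, -1.3901, -0.4767)  len=1.0683
  (v17,v1,v2) [+-+] → (1.79892, -0.403129, -0.4767)–(1.9659, 0, -0.4767)  len=0.4363

Chained into 1 loop(s):
  loop 1: 16 segments, perimeter = 12.0371
Total perimeter = 12.037


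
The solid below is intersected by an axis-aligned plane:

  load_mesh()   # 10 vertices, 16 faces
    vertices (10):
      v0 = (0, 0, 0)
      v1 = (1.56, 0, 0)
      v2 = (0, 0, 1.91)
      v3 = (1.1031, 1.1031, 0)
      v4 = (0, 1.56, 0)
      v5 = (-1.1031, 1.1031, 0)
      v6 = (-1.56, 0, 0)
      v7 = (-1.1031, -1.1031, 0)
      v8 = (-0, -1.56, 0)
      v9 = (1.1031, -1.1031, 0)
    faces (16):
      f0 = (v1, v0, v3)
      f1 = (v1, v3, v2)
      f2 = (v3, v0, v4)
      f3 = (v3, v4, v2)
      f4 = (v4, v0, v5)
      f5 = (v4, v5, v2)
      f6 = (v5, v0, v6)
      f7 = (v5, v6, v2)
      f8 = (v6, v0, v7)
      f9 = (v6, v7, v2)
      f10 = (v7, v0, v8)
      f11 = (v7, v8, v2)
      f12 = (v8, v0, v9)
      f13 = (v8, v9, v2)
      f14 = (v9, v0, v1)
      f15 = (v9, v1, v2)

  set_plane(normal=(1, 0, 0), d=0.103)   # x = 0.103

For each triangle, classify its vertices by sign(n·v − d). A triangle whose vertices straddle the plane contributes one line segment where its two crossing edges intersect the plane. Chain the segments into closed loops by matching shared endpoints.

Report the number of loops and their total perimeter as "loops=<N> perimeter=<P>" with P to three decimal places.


Straddling triangles (8 of 16):
  (v1,v0,v3) [+-+] → (0.103, 0, 0)–(0.103, 0.103, 0)  len=0.1030
  (v1,v3,v2) [++-] → (0.103, 0.103, 1.73166)–(0.103, 0, 1.78389)  len=0.1155
  (v3,v0,v4) [+--] → (0.103, 0.103, 0)–(0.103, 1.51734, 0)  len=1.4143
  (v3,v4,v2) [+--] → (0.103, 1.51734, 0)–(0.103, 0.103, 1.73166)  len=2.2358
  (v8,v0,v9) [--+] → (0.103, -0.103, 0)–(0.103, -1.51734, 0)  len=1.4143
  (v8,v9,v2) [-+-] → (0.103, -1.51734, 0)–(0.103, -0.103, 1.73166)  len=2.2358
  (v9,v0,v1) [+-+] → (0.103, -0.103, 0)–(0.103, 0, 0)  len=0.1030
  (v9,v1,v2) [++-] → (0.103, 0, 1.78389)–(0.103, -0.103, 1.73166)  len=0.1155

Chained into 1 loop(s):
  loop 1: 8 segments, perimeter = 7.7373
Total perimeter = 7.737

loops=1 perimeter=7.737


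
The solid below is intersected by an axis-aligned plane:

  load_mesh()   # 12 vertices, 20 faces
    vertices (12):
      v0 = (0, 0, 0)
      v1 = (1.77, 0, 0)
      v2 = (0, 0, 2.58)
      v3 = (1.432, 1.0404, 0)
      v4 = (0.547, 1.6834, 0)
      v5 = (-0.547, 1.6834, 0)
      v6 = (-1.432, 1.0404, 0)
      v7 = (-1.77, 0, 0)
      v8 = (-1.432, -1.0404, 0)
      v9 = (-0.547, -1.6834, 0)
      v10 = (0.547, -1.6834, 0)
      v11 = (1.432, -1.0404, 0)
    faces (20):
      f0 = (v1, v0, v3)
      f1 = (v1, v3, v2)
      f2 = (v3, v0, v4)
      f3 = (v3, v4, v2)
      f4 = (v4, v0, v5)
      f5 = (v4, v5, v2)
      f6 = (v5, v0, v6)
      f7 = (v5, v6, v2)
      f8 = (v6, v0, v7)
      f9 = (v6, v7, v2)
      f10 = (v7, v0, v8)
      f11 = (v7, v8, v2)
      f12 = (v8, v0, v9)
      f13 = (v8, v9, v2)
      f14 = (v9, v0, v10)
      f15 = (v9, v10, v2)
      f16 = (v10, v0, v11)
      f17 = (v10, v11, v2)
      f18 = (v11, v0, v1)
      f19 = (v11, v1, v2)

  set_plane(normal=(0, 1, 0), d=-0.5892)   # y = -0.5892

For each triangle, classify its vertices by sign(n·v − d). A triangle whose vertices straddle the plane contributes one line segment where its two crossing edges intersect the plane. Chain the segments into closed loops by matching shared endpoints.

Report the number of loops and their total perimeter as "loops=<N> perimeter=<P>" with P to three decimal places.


Straddling triangles (10 of 20):
  (v7,v0,v8) [++-] → (-0.810971, -0.5892, 0)–(-1.57858, -0.5892, 0)  len=0.7676
  (v7,v8,v2) [+-+] → (-1.57858, -0.5892, 0)–(-0.810971, -0.5892, 1.11889)  len=1.3569
  (v8,v0,v9) [-+-] → (-0.810971, -0.5892, 0)–(-0.191453, -0.5892, 0)  len=0.6195
  (v8,v9,v2) [--+] → (-0.191453, -0.5892, 1.67698)–(-0.810971, -0.5892, 1.11889)  len=0.8338
  (v9,v0,v10) [-+-] → (-0.191453, -0.5892, 0)–(0.191453, -0.5892, 0)  len=0.3829
  (v9,v10,v2) [--+] → (0.191453, -0.5892, 1.67698)–(-0.191453, -0.5892, 1.67698)  len=0.3829
  (v10,v0,v11) [-+-] → (0.191453, -0.5892, 0)–(0.810971, -0.5892, 0)  len=0.6195
  (v10,v11,v2) [--+] → (0.810971, -0.5892, 1.11889)–(0.191453, -0.5892, 1.67698)  len=0.8338
  (v11,v0,v1) [-++] → (0.810971, -0.5892, 0)–(1.57858, -0.5892, 0)  len=0.7676
  (v11,v1,v2) [-++] → (1.57858, -0.5892, 0)–(0.810971, -0.5892, 1.11889)  len=1.3569

Chained into 1 loop(s):
  loop 1: 10 segments, perimeter = 7.9215
Total perimeter = 7.922

loops=1 perimeter=7.922


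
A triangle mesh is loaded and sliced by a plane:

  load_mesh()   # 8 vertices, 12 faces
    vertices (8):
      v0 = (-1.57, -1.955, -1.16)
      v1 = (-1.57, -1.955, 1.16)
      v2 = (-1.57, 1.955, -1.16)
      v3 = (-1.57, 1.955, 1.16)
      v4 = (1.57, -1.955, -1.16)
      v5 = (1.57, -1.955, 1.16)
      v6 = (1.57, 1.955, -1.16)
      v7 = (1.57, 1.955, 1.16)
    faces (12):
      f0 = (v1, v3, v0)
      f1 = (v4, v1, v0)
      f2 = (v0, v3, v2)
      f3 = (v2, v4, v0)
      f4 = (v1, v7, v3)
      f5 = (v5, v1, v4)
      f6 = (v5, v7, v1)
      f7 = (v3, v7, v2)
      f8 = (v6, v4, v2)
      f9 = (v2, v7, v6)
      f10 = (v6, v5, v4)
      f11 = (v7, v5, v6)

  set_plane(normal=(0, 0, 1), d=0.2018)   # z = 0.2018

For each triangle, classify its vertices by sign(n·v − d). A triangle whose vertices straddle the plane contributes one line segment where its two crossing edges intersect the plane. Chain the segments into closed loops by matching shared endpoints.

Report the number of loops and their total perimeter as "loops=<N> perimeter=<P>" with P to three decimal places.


Straddling triangles (8 of 12):
  (v1,v3,v0) [++-] → (-1.57, 0.340103, 0.2018)–(-1.57, -1.955, 0.2018)  len=2.2951
  (v4,v1,v0) [-+-] → (-0.273126, -1.955, 0.2018)–(-1.57, -1.955, 0.2018)  len=1.2969
  (v0,v3,v2) [-+-] → (-1.57, 0.340103, 0.2018)–(-1.57, 1.955, 0.2018)  len=1.6149
  (v5,v1,v4) [++-] → (-0.273126, -1.955, 0.2018)–(1.57, -1.955, 0.2018)  len=1.8431
  (v3,v7,v2) [++-] → (0.273126, 1.955, 0.2018)–(-1.57, 1.955, 0.2018)  len=1.8431
  (v2,v7,v6) [-+-] → (0.273126, 1.955, 0.2018)–(1.57, 1.955, 0.2018)  len=1.2969
  (v6,v5,v4) [-+-] → (1.57, -0.340103, 0.2018)–(1.57, -1.955, 0.2018)  len=1.6149
  (v7,v5,v6) [++-] → (1.57, -0.340103, 0.2018)–(1.57, 1.955, 0.2018)  len=2.2951

Chained into 1 loop(s):
  loop 1: 8 segments, perimeter = 14.1000
Total perimeter = 14.100

loops=1 perimeter=14.100


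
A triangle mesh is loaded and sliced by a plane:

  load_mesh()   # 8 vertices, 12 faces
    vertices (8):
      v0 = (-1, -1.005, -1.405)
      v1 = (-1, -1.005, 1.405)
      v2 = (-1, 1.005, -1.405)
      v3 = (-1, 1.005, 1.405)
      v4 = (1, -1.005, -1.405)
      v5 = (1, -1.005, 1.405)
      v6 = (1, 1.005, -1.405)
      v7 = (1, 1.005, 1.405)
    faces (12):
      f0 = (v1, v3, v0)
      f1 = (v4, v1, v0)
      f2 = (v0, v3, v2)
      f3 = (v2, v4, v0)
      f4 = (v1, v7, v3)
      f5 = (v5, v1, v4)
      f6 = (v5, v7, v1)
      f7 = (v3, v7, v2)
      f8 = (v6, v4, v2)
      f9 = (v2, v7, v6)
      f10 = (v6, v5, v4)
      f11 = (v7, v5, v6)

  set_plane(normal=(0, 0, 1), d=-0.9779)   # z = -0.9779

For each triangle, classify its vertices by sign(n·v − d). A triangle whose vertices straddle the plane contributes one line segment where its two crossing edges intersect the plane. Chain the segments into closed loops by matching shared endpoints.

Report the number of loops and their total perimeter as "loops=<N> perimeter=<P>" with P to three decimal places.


loops=1 perimeter=8.020

Straddling triangles (8 of 12):
  (v1,v3,v0) [++-] → (-1, -0.699494, -0.9779)–(-1, -1.005, -0.9779)  len=0.3055
  (v4,v1,v0) [-+-] → (0.696014, -1.005, -0.9779)–(-1, -1.005, -0.9779)  len=1.6960
  (v0,v3,v2) [-+-] → (-1, -0.699494, -0.9779)–(-1, 1.005, -0.9779)  len=1.7045
  (v5,v1,v4) [++-] → (0.696014, -1.005, -0.9779)–(1, -1.005, -0.9779)  len=0.3040
  (v3,v7,v2) [++-] → (-0.696014, 1.005, -0.9779)–(-1, 1.005, -0.9779)  len=0.3040
  (v2,v7,v6) [-+-] → (-0.696014, 1.005, -0.9779)–(1, 1.005, -0.9779)  len=1.6960
  (v6,v5,v4) [-+-] → (1, 0.699494, -0.9779)–(1, -1.005, -0.9779)  len=1.7045
  (v7,v5,v6) [++-] → (1, 0.699494, -0.9779)–(1, 1.005, -0.9779)  len=0.3055

Chained into 1 loop(s):
  loop 1: 8 segments, perimeter = 8.0200
Total perimeter = 8.020


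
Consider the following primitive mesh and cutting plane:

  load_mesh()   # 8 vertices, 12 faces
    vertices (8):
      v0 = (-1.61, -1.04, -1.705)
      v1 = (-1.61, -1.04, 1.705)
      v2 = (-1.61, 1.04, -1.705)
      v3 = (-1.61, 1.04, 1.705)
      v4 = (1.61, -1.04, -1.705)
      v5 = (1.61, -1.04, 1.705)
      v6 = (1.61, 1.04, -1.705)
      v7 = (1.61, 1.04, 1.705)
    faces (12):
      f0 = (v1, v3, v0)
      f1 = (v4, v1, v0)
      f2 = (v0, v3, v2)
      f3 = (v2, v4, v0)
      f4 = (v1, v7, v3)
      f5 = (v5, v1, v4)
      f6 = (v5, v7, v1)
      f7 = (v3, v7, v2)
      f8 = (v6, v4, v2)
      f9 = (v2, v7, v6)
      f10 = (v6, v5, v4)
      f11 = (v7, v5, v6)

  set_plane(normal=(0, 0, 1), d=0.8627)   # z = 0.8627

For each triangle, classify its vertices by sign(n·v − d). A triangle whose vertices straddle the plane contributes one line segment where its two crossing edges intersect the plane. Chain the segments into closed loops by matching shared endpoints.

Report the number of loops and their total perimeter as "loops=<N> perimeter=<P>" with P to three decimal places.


Straddling triangles (8 of 12):
  (v1,v3,v0) [++-] → (-1.61, 0.526222, 0.8627)–(-1.61, -1.04, 0.8627)  len=1.5662
  (v4,v1,v0) [-+-] → (-0.814632, -1.04, 0.8627)–(-1.61, -1.04, 0.8627)  len=0.7954
  (v0,v3,v2) [-+-] → (-1.61, 0.526222, 0.8627)–(-1.61, 1.04, 0.8627)  len=0.5138
  (v5,v1,v4) [++-] → (-0.814632, -1.04, 0.8627)–(1.61, -1.04, 0.8627)  len=2.4246
  (v3,v7,v2) [++-] → (0.814632, 1.04, 0.8627)–(-1.61, 1.04, 0.8627)  len=2.4246
  (v2,v7,v6) [-+-] → (0.814632, 1.04, 0.8627)–(1.61, 1.04, 0.8627)  len=0.7954
  (v6,v5,v4) [-+-] → (1.61, -0.526222, 0.8627)–(1.61, -1.04, 0.8627)  len=0.5138
  (v7,v5,v6) [++-] → (1.61, -0.526222, 0.8627)–(1.61, 1.04, 0.8627)  len=1.5662

Chained into 1 loop(s):
  loop 1: 8 segments, perimeter = 10.6000
Total perimeter = 10.600

loops=1 perimeter=10.600


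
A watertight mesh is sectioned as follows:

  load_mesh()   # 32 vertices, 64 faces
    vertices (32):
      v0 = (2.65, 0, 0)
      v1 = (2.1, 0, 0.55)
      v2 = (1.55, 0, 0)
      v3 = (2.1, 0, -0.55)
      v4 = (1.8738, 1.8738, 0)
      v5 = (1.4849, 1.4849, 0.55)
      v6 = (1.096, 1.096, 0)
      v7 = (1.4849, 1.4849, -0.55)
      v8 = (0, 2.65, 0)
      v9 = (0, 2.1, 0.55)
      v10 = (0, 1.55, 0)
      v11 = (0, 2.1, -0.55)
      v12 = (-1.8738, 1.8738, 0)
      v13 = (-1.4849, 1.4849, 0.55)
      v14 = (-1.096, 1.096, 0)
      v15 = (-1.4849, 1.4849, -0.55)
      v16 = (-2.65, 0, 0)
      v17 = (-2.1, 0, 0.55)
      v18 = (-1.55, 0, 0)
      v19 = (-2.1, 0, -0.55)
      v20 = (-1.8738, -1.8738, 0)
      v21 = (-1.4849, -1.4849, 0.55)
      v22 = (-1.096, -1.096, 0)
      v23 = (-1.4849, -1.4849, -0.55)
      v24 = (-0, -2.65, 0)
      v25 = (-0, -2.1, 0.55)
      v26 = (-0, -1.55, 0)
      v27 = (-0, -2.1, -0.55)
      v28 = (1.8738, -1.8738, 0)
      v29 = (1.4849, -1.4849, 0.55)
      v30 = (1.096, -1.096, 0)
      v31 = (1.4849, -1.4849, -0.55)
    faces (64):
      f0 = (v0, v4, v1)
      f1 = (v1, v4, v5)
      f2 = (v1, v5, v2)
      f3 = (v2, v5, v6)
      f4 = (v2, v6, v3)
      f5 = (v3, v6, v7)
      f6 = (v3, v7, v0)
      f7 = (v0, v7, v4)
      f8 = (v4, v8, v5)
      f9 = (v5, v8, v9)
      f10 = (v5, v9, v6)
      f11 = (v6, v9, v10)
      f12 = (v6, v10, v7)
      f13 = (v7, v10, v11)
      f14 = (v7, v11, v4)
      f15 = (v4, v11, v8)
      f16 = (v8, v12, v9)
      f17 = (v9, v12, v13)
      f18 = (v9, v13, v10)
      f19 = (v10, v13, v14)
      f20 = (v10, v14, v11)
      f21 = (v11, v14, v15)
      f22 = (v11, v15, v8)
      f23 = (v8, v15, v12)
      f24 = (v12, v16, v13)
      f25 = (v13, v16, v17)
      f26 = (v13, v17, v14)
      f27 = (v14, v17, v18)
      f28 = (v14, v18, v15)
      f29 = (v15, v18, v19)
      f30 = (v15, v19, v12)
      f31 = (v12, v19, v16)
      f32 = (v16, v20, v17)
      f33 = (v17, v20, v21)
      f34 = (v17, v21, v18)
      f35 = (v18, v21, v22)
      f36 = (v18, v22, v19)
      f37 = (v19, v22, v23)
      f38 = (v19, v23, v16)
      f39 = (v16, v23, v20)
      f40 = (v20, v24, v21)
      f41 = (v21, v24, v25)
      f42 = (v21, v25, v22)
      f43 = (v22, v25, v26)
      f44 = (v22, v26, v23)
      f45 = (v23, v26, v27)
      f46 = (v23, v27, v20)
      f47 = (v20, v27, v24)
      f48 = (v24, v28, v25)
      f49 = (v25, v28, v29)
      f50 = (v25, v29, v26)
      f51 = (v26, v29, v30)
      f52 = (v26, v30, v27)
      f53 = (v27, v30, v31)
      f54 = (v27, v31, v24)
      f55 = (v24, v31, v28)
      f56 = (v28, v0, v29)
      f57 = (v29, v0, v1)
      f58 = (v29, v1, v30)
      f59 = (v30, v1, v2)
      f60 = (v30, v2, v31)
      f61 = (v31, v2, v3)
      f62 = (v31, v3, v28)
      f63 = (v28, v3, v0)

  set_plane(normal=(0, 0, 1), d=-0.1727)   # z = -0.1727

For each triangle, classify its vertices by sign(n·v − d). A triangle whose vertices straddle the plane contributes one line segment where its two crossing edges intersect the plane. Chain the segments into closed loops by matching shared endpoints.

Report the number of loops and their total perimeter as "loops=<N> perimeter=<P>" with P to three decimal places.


loops=2 perimeter=25.716

Straddling triangles (32 of 64):
  (v2,v6,v3) [++-] → (1.41126, 0.751856, -0.1727)–(1.7227, 0, -0.1727)  len=0.8138
  (v3,v6,v7) [-+-] → (1.41126, 0.751856, -0.1727)–(1.21811, 1.21811, -0.1727)  len=0.5047
  (v3,v7,v0) [--+] → (2.28416, 0.466259, -0.1727)–(2.4773, 0, -0.1727)  len=0.5047
  (v0,v7,v4) [+-+] → (2.28416, 0.466259, -0.1727)–(1.75169, 1.75169, -0.1727)  len=1.3913
  (v6,v10,v7) [++-] → (0.466259, 1.52956, -0.1727)–(1.21811, 1.21811, -0.1727)  len=0.8138
  (v7,v10,v11) [-+-] → (0.466259, 1.52956, -0.1727)–(0, 1.7227, -0.1727)  len=0.5047
  (v7,v11,v4) [--+] → (1.28543, 1.94483, -0.1727)–(1.75169, 1.75169, -0.1727)  len=0.5047
  (v4,v11,v8) [+-+] → (1.28543, 1.94483, -0.1727)–(0, 2.4773, -0.1727)  len=1.3913
  (v10,v14,v11) [++-] → (-0.751856, 1.41126, -0.1727)–(0, 1.7227, -0.1727)  len=0.8138
  (v11,v14,v15) [-+-] → (-0.751856, 1.41126, -0.1727)–(-1.21811, 1.21811, -0.1727)  len=0.5047
  (v11,v15,v8) [--+] → (-0.466259, 2.28416, -0.1727)–(0, 2.4773, -0.1727)  len=0.5047
  (v8,v15,v12) [+-+] → (-0.466259, 2.28416, -0.1727)–(-1.75169, 1.75169, -0.1727)  len=1.3913
  (v14,v18,v15) [++-] → (-1.52956, 0.466259, -0.1727)–(-1.21811, 1.21811, -0.1727)  len=0.8138
  (v15,v18,v19) [-+-] → (-1.52956, 0.466259, -0.1727)–(-1.7227, 0, -0.1727)  len=0.5047
  (v15,v19,v12) [--+] → (-1.94483, 1.28543, -0.1727)–(-1.75169, 1.75169, -0.1727)  len=0.5047
  (v12,v19,v16) [+-+] → (-1.94483, 1.28543, -0.1727)–(-2.4773, 0, -0.1727)  len=1.3913
  (v18,v22,v19) [++-] → (-1.41126, -0.751856, -0.1727)–(-1.7227, 0, -0.1727)  len=0.8138
  (v19,v22,v23) [-+-] → (-1.41126, -0.751856, -0.1727)–(-1.21811, -1.21811, -0.1727)  len=0.5047
  (v19,v23,v16) [--+] → (-2.28416, -0.466259, -0.1727)–(-2.4773, 0, -0.1727)  len=0.5047
  (v16,v23,v20) [+-+] → (-2.28416, -0.466259, -0.1727)–(-1.75169, -1.75169, -0.1727)  len=1.3913
  (v22,v26,v23) [++-] → (-0.466259, -1.52956, -0.1727)–(-1.21811, -1.21811, -0.1727)  len=0.8138
  (v23,v26,v27) [-+-] → (-0.466259, -1.52956, -0.1727)–(0, -1.7227, -0.1727)  len=0.5047
  (v23,v27,v20) [--+] → (-1.28543, -1.94483, -0.1727)–(-1.75169, -1.75169, -0.1727)  len=0.5047
  (v20,v27,v24) [+-+] → (-1.28543, -1.94483, -0.1727)–(0, -2.4773, -0.1727)  len=1.3913
  (v26,v30,v27) [++-] → (0.751856, -1.41126, -0.1727)–(0, -1.7227, -0.1727)  len=0.8138
  (v27,v30,v31) [-+-] → (0.751856, -1.41126, -0.1727)–(1.21811, -1.21811, -0.1727)  len=0.5047
  (v27,v31,v24) [--+] → (0.466259, -2.28416, -0.1727)–(0, -2.4773, -0.1727)  len=0.5047
  (v24,v31,v28) [+-+] → (0.466259, -2.28416, -0.1727)–(1.75169, -1.75169, -0.1727)  len=1.3913
  (v30,v2,v31) [++-] → (1.52956, -0.466259, -0.1727)–(1.21811, -1.21811, -0.1727)  len=0.8138
  (v31,v2,v3) [-+-] → (1.52956, -0.466259, -0.1727)–(1.7227, 0, -0.1727)  len=0.5047
  (v31,v3,v28) [--+] → (1.94483, -1.28543, -0.1727)–(1.75169, -1.75169, -0.1727)  len=0.5047
  (v28,v3,v0) [+-+] → (1.94483, -1.28543, -0.1727)–(2.4773, 0, -0.1727)  len=1.3913

Chained into 2 loop(s):
  loop 1: 16 segments, perimeter = 10.5479
  loop 2: 16 segments, perimeter = 15.1682
Total perimeter = 25.716


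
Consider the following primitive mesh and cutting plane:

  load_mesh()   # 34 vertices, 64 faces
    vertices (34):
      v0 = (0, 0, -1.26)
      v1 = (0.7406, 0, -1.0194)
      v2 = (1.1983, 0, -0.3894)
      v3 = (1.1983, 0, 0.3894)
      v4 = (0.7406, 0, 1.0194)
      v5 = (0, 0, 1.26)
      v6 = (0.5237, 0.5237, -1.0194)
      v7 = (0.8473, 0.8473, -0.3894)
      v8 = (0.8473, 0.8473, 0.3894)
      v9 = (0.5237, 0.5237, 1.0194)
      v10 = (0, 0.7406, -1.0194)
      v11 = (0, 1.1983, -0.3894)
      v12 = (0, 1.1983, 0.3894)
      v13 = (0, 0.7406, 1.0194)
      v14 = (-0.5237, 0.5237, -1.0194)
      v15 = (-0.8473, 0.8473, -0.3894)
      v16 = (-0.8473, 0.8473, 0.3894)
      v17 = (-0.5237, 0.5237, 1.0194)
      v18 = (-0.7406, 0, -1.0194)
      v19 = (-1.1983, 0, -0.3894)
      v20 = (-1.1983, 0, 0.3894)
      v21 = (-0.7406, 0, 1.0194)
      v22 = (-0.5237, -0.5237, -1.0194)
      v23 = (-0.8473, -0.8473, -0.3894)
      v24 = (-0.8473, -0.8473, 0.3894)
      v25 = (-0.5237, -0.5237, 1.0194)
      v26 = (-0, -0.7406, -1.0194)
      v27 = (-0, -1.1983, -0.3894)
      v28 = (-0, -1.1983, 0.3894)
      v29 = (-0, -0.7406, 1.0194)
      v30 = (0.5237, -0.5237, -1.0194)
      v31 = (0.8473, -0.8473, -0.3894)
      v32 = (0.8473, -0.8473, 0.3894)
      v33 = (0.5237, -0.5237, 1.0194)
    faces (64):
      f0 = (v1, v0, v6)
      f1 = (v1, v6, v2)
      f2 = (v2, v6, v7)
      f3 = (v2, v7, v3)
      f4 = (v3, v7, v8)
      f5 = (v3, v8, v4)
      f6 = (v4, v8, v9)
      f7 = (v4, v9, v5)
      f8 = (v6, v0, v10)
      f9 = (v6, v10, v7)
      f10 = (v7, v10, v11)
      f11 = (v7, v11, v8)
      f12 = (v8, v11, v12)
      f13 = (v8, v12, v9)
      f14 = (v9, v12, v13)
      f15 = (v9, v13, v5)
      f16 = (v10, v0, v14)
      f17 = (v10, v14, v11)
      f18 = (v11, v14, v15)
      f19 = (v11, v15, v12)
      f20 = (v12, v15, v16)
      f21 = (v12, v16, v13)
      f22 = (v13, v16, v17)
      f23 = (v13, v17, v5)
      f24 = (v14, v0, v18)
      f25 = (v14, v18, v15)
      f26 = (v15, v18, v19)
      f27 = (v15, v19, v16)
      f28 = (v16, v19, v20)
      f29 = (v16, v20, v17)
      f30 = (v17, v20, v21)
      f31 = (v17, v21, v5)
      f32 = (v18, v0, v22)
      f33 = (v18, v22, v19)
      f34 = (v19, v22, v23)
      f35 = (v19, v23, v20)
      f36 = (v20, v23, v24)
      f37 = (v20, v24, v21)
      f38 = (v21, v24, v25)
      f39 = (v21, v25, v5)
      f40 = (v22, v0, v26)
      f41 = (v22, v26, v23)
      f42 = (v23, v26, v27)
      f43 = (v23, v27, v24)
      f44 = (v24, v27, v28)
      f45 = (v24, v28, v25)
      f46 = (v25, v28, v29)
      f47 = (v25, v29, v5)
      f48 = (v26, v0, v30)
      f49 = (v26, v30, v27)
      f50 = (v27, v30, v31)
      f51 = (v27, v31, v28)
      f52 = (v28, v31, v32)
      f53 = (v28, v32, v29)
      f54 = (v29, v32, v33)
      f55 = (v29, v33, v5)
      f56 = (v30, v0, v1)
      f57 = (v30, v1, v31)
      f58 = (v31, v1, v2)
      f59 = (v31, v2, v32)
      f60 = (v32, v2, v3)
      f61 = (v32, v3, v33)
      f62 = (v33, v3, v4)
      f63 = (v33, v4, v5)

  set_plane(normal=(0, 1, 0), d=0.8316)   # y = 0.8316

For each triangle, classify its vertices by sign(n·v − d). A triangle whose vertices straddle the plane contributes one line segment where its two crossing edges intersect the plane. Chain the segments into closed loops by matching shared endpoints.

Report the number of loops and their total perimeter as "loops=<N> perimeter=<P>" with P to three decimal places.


loops=1 perimeter=5.538

Straddling triangles (18 of 64):
  (v2,v6,v7) [--+] → (0.8316, 0.8316, -0.419966)–(0.853804, 0.8316, -0.3894)  len=0.0378
  (v2,v7,v3) [-+-] → (0.853804, 0.8316, -0.3894)–(0.853804, 0.8316, -0.374969)  len=0.0144
  (v3,v7,v8) [-++] → (0.853804, 0.8316, -0.374969)–(0.853804, 0.8316, 0.3894)  len=0.7644
  (v3,v8,v4) [-+-] → (0.853804, 0.8316, 0.3894)–(0.845323, 0.8316, 0.401074)  len=0.0144
  (v4,v8,v9) [-+-] → (0.845323, 0.8316, 0.401074)–(0.8316, 0.8316, 0.419966)  len=0.0234
  (v6,v10,v7) [--+] → (0.722627, 0.8316, -0.482099)–(0.8316, 0.8316, -0.419966)  len=0.1254
  (v7,v10,v11) [+-+] → (0.722627, 0.8316, -0.482099)–(0, 0.8316, -0.894143)  len=0.8318
  (v8,v12,v9) [++-] → (0.284674, 0.8316, 0.731856)–(0.8316, 0.8316, 0.419966)  len=0.6296
  (v9,v12,v13) [-+-] → (0.284674, 0.8316, 0.731856)–(0, 0.8316, 0.894143)  len=0.3277
  (v10,v14,v11) [--+] → (-0.284674, 0.8316, -0.731856)–(0, 0.8316, -0.894143)  len=0.3277
  (v11,v14,v15) [+-+] → (-0.284674, 0.8316, -0.731856)–(-0.8316, 0.8316, -0.419966)  len=0.6296
  (v12,v16,v13) [++-] → (-0.722627, 0.8316, 0.482099)–(0, 0.8316, 0.894143)  len=0.8318
  (v13,v16,v17) [-+-] → (-0.722627, 0.8316, 0.482099)–(-0.8316, 0.8316, 0.419966)  len=0.1254
  (v14,v18,v15) [--+] → (-0.845323, 0.8316, -0.401074)–(-0.8316, 0.8316, -0.419966)  len=0.0234
  (v15,v18,v19) [+--] → (-0.845323, 0.8316, -0.401074)–(-0.853804, 0.8316, -0.3894)  len=0.0144
  (v15,v19,v16) [+-+] → (-0.853804, 0.8316, -0.3894)–(-0.853804, 0.8316, 0.374969)  len=0.7644
  (v16,v19,v20) [+--] → (-0.853804, 0.8316, 0.374969)–(-0.853804, 0.8316, 0.3894)  len=0.0144
  (v16,v20,v17) [+--] → (-0.853804, 0.8316, 0.3894)–(-0.8316, 0.8316, 0.419966)  len=0.0378

Chained into 1 loop(s):
  loop 1: 18 segments, perimeter = 5.5379
Total perimeter = 5.538
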